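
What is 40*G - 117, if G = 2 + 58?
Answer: 2283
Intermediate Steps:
G = 60
40*G - 117 = 40*60 - 117 = 2400 - 117 = 2283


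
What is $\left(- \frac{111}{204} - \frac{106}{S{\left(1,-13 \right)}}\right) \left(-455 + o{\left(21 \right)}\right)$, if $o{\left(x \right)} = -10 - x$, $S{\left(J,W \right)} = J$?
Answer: $\frac{1760535}{34} \approx 51780.0$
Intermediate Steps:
$\left(- \frac{111}{204} - \frac{106}{S{\left(1,-13 \right)}}\right) \left(-455 + o{\left(21 \right)}\right) = \left(- \frac{111}{204} - \frac{106}{1}\right) \left(-455 - 31\right) = \left(\left(-111\right) \frac{1}{204} - 106\right) \left(-455 - 31\right) = \left(- \frac{37}{68} - 106\right) \left(-455 - 31\right) = \left(- \frac{7245}{68}\right) \left(-486\right) = \frac{1760535}{34}$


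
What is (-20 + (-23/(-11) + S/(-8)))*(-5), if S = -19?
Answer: 6835/88 ≈ 77.670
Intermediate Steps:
(-20 + (-23/(-11) + S/(-8)))*(-5) = (-20 + (-23/(-11) - 19/(-8)))*(-5) = (-20 + (-23*(-1/11) - 19*(-⅛)))*(-5) = (-20 + (23/11 + 19/8))*(-5) = (-20 + 393/88)*(-5) = -1367/88*(-5) = 6835/88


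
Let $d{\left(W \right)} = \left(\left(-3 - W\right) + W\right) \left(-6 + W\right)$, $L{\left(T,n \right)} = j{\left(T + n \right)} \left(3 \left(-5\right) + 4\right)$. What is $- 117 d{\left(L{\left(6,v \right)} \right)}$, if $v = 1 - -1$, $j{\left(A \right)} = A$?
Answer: $-32994$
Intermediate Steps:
$v = 2$ ($v = 1 + 1 = 2$)
$L{\left(T,n \right)} = - 11 T - 11 n$ ($L{\left(T,n \right)} = \left(T + n\right) \left(3 \left(-5\right) + 4\right) = \left(T + n\right) \left(-15 + 4\right) = \left(T + n\right) \left(-11\right) = - 11 T - 11 n$)
$d{\left(W \right)} = 18 - 3 W$ ($d{\left(W \right)} = - 3 \left(-6 + W\right) = 18 - 3 W$)
$- 117 d{\left(L{\left(6,v \right)} \right)} = - 117 \left(18 - 3 \left(\left(-11\right) 6 - 22\right)\right) = - 117 \left(18 - 3 \left(-66 - 22\right)\right) = - 117 \left(18 - -264\right) = - 117 \left(18 + 264\right) = \left(-117\right) 282 = -32994$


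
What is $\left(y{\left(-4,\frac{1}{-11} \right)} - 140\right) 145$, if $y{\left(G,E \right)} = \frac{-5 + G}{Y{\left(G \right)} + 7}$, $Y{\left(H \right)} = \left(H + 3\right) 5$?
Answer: $- \frac{41905}{2} \approx -20953.0$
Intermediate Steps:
$Y{\left(H \right)} = 15 + 5 H$ ($Y{\left(H \right)} = \left(3 + H\right) 5 = 15 + 5 H$)
$y{\left(G,E \right)} = \frac{-5 + G}{22 + 5 G}$ ($y{\left(G,E \right)} = \frac{-5 + G}{\left(15 + 5 G\right) + 7} = \frac{-5 + G}{22 + 5 G}$)
$\left(y{\left(-4,\frac{1}{-11} \right)} - 140\right) 145 = \left(\frac{-5 - 4}{22 + 5 \left(-4\right)} - 140\right) 145 = \left(\frac{1}{22 - 20} \left(-9\right) - 140\right) 145 = \left(\frac{1}{2} \left(-9\right) - 140\right) 145 = \left(- \frac{9}{2} - 140\right) 145 = \left(- \frac{289}{2}\right) 145 = - \frac{41905}{2}$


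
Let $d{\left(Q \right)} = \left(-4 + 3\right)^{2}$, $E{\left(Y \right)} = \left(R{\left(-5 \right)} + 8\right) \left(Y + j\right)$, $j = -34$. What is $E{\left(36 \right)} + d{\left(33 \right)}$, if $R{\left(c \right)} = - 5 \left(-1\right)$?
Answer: $27$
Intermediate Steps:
$R{\left(c \right)} = 5$ ($R{\left(c \right)} = \left(-1\right) \left(-5\right) = 5$)
$E{\left(Y \right)} = -442 + 13 Y$ ($E{\left(Y \right)} = \left(5 + 8\right) \left(Y - 34\right) = 13 \left(-34 + Y\right) = -442 + 13 Y$)
$d{\left(Q \right)} = 1$ ($d{\left(Q \right)} = \left(-1\right)^{2} = 1$)
$E{\left(36 \right)} + d{\left(33 \right)} = \left(-442 + 13 \cdot 36\right) + 1 = \left(-442 + 468\right) + 1 = 26 + 1 = 27$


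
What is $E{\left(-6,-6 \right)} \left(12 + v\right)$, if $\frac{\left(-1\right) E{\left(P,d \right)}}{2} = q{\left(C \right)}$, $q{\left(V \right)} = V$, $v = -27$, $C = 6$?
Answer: $180$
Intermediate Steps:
$E{\left(P,d \right)} = -12$ ($E{\left(P,d \right)} = \left(-2\right) 6 = -12$)
$E{\left(-6,-6 \right)} \left(12 + v\right) = - 12 \left(12 - 27\right) = \left(-12\right) \left(-15\right) = 180$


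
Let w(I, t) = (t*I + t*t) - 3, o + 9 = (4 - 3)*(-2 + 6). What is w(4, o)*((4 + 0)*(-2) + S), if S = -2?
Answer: -20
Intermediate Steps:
o = -5 (o = -9 + (4 - 3)*(-2 + 6) = -9 + 1*4 = -9 + 4 = -5)
w(I, t) = -3 + t² + I*t (w(I, t) = (I*t + t²) - 3 = (t² + I*t) - 3 = -3 + t² + I*t)
w(4, o)*((4 + 0)*(-2) + S) = (-3 + (-5)² + 4*(-5))*((4 + 0)*(-2) - 2) = (-3 + 25 - 20)*(4*(-2) - 2) = 2*(-8 - 2) = 2*(-10) = -20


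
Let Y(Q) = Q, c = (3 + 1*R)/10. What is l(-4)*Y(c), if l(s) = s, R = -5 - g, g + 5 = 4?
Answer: 2/5 ≈ 0.40000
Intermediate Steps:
g = -1 (g = -5 + 4 = -1)
R = -4 (R = -5 - 1*(-1) = -5 + 1 = -4)
c = -1/10 (c = (3 + 1*(-4))/10 = (3 - 4)*(1/10) = -1*1/10 = -1/10 ≈ -0.10000)
l(-4)*Y(c) = -4*(-1/10) = 2/5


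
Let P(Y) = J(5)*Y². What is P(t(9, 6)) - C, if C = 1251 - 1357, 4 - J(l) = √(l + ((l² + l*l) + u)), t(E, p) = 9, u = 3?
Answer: 430 - 81*√58 ≈ -186.88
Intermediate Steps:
J(l) = 4 - √(3 + l + 2*l²) (J(l) = 4 - √(l + ((l² + l*l) + 3)) = 4 - √(l + ((l² + l²) + 3)) = 4 - √(l + (2*l² + 3)) = 4 - √(l + (3 + 2*l²)) = 4 - √(3 + l + 2*l²))
C = -106
P(Y) = Y²*(4 - √58) (P(Y) = (4 - √(3 + 5 + 2*5²))*Y² = (4 - √(3 + 5 + 2*25))*Y² = (4 - √(3 + 5 + 50))*Y² = (4 - √58)*Y² = Y²*(4 - √58))
P(t(9, 6)) - C = 9²*(4 - √58) - 1*(-106) = 81*(4 - √58) + 106 = (324 - 81*√58) + 106 = 430 - 81*√58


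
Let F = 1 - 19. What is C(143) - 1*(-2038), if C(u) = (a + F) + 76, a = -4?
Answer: 2092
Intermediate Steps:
F = -18
C(u) = 54 (C(u) = (-4 - 18) + 76 = -22 + 76 = 54)
C(143) - 1*(-2038) = 54 - 1*(-2038) = 54 + 2038 = 2092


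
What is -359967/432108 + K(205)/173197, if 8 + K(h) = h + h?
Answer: -20723832361/24946603092 ≈ -0.83073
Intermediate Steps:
K(h) = -8 + 2*h (K(h) = -8 + (h + h) = -8 + 2*h)
-359967/432108 + K(205)/173197 = -359967/432108 + (-8 + 2*205)/173197 = -359967*1/432108 + (-8 + 410)*(1/173197) = -119989/144036 + 402*(1/173197) = -119989/144036 + 402/173197 = -20723832361/24946603092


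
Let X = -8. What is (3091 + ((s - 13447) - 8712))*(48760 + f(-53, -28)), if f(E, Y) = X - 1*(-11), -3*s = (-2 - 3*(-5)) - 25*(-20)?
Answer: -938151357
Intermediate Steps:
s = -171 (s = -((-2 - 3*(-5)) - 25*(-20))/3 = -((-2 + 15) + 500)/3 = -(13 + 500)/3 = -⅓*513 = -171)
f(E, Y) = 3 (f(E, Y) = -8 - 1*(-11) = -8 + 11 = 3)
(3091 + ((s - 13447) - 8712))*(48760 + f(-53, -28)) = (3091 + ((-171 - 13447) - 8712))*(48760 + 3) = (3091 + (-13618 - 8712))*48763 = (3091 - 22330)*48763 = -19239*48763 = -938151357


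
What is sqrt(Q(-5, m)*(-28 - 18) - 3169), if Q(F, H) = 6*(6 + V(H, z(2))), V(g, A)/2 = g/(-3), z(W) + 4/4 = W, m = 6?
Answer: 61*I ≈ 61.0*I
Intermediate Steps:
z(W) = -1 + W
V(g, A) = -2*g/3 (V(g, A) = 2*(g/(-3)) = 2*(g*(-1/3)) = 2*(-g/3) = -2*g/3)
Q(F, H) = 36 - 4*H (Q(F, H) = 6*(6 - 2*H/3) = 36 - 4*H)
sqrt(Q(-5, m)*(-28 - 18) - 3169) = sqrt((36 - 4*6)*(-28 - 18) - 3169) = sqrt((36 - 24)*(-46) - 3169) = sqrt(12*(-46) - 3169) = sqrt(-552 - 3169) = sqrt(-3721) = 61*I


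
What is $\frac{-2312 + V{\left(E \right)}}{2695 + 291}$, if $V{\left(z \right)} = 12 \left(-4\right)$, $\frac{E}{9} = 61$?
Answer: $- \frac{1180}{1493} \approx -0.79035$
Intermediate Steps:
$E = 549$ ($E = 9 \cdot 61 = 549$)
$V{\left(z \right)} = -48$
$\frac{-2312 + V{\left(E \right)}}{2695 + 291} = \frac{-2312 - 48}{2695 + 291} = - \frac{2360}{2986} = \left(-2360\right) \frac{1}{2986} = - \frac{1180}{1493}$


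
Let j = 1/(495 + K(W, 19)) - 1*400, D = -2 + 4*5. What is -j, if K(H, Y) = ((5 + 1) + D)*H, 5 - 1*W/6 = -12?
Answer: 1177199/2943 ≈ 400.00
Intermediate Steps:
W = 102 (W = 30 - 6*(-12) = 30 + 72 = 102)
D = 18 (D = -2 + 20 = 18)
K(H, Y) = 24*H (K(H, Y) = ((5 + 1) + 18)*H = (6 + 18)*H = 24*H)
j = -1177199/2943 (j = 1/(495 + 24*102) - 1*400 = 1/(495 + 2448) - 400 = 1/2943 - 400 = -1177199/2943 ≈ -400.00)
-j = -1*(-1177199/2943) = 1177199/2943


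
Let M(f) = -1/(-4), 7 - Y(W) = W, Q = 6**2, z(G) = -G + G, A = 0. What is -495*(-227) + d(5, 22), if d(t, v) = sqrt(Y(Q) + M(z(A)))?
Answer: 112365 + I*sqrt(115)/2 ≈ 1.1237e+5 + 5.3619*I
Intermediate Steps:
z(G) = 0
Q = 36
Y(W) = 7 - W
M(f) = 1/4 (M(f) = -1*(-1/4) = 1/4)
d(t, v) = I*sqrt(115)/2 (d(t, v) = sqrt((7 - 1*36) + 1/4) = sqrt((7 - 36) + 1/4) = sqrt(-29 + 1/4) = sqrt(-115/4) = I*sqrt(115)/2)
-495*(-227) + d(5, 22) = -495*(-227) + I*sqrt(115)/2 = 112365 + I*sqrt(115)/2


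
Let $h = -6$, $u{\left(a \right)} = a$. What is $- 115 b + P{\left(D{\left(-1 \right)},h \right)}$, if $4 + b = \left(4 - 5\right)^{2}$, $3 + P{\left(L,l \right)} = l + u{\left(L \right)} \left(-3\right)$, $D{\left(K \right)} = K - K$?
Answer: $336$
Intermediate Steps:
$D{\left(K \right)} = 0$
$P{\left(L,l \right)} = -3 + l - 3 L$ ($P{\left(L,l \right)} = -3 + \left(l + L \left(-3\right)\right) = -3 - \left(- l + 3 L\right) = -3 + l - 3 L$)
$b = -3$ ($b = -4 + \left(4 - 5\right)^{2} = -4 + \left(-1\right)^{2} = -4 + 1 = -3$)
$- 115 b + P{\left(D{\left(-1 \right)},h \right)} = \left(-115\right) \left(-3\right) - 9 = 345 - 9 = 336$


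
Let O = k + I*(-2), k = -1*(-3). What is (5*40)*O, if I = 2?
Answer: -200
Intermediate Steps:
k = 3
O = -1 (O = 3 + 2*(-2) = 3 - 4 = -1)
(5*40)*O = (5*40)*(-1) = 200*(-1) = -200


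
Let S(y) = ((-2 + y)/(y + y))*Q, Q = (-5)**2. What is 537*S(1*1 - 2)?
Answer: 40275/2 ≈ 20138.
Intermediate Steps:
Q = 25
S(y) = 25*(-2 + y)/(2*y) (S(y) = ((-2 + y)/(y + y))*25 = ((-2 + y)/((2*y)))*25 = ((-2 + y)*(1/(2*y)))*25 = ((-2 + y)/(2*y))*25 = 25*(-2 + y)/(2*y))
537*S(1*1 - 2) = 537*(25/2 - 25/(1*1 - 2)) = 537*(25/2 - 25/(1 - 2)) = 537*(25/2 - 25/(-1)) = 537*(25/2 - 25*(-1)) = 537*(25/2 + 25) = 537*(75/2) = 40275/2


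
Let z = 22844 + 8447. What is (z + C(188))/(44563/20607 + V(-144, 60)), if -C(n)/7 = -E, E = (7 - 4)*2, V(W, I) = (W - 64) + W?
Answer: -645679131/7209101 ≈ -89.564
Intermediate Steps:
V(W, I) = -64 + 2*W (V(W, I) = (-64 + W) + W = -64 + 2*W)
z = 31291
E = 6 (E = 3*2 = 6)
C(n) = 42 (C(n) = -(-7)*6 = -7*(-6) = 42)
(z + C(188))/(44563/20607 + V(-144, 60)) = (31291 + 42)/(44563/20607 + (-64 + 2*(-144))) = 31333/(44563*(1/20607) + (-64 - 288)) = 31333/(44563/20607 - 352) = 31333/(-7209101/20607) = 31333*(-20607/7209101) = -645679131/7209101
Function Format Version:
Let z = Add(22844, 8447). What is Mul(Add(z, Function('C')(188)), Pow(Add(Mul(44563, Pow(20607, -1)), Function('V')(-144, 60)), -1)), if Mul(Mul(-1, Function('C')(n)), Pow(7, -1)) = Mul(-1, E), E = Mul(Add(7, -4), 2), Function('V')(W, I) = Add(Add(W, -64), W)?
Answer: Rational(-645679131, 7209101) ≈ -89.564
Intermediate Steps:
Function('V')(W, I) = Add(-64, Mul(2, W)) (Function('V')(W, I) = Add(Add(-64, W), W) = Add(-64, Mul(2, W)))
z = 31291
E = 6 (E = Mul(3, 2) = 6)
Function('C')(n) = 42 (Function('C')(n) = Mul(-7, Mul(-1, 6)) = Mul(-7, -6) = 42)
Mul(Add(z, Function('C')(188)), Pow(Add(Mul(44563, Pow(20607, -1)), Function('V')(-144, 60)), -1)) = Mul(Add(31291, 42), Pow(Add(Mul(44563, Pow(20607, -1)), Add(-64, Mul(2, -144))), -1)) = Mul(31333, Pow(Add(Mul(44563, Rational(1, 20607)), Add(-64, -288)), -1)) = Mul(31333, Pow(Add(Rational(44563, 20607), -352), -1)) = Mul(31333, Pow(Rational(-7209101, 20607), -1)) = Mul(31333, Rational(-20607, 7209101)) = Rational(-645679131, 7209101)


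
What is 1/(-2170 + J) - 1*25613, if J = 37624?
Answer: -908083301/35454 ≈ -25613.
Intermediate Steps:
1/(-2170 + J) - 1*25613 = 1/(-2170 + 37624) - 1*25613 = 1/35454 - 25613 = -908083301/35454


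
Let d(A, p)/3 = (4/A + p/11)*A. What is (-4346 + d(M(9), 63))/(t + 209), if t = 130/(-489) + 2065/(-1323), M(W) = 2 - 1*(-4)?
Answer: -358439445/17551567 ≈ -20.422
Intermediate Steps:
M(W) = 6 (M(W) = 2 + 4 = 6)
t = -56275/30807 (t = 130*(-1/489) + 2065*(-1/1323) = -130/489 - 295/189 = -56275/30807 ≈ -1.8267)
d(A, p) = 3*A*(4/A + p/11) (d(A, p) = 3*((4/A + p/11)*A) = 3*(A*(4/A + p/11)) = 3*A*(4/A + p/11))
(-4346 + d(M(9), 63))/(t + 209) = (-4346 + (12 + (3/11)*6*63))/(-56275/30807 + 209) = (-4346 + (12 + 1134/11))/(6382388/30807) = (-4346 + 1266/11)*(30807/6382388) = -46540/11*30807/6382388 = -358439445/17551567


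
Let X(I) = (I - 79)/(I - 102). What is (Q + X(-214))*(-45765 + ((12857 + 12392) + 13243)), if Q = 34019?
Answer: -78186910081/316 ≈ -2.4743e+8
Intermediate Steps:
X(I) = (-79 + I)/(-102 + I)
(Q + X(-214))*(-45765 + ((12857 + 12392) + 13243)) = (34019 + (-79 - 214)/(-102 - 214))*(-45765 + ((12857 + 12392) + 13243)) = (34019 - 293/(-316))*(-45765 + (25249 + 13243)) = (34019 - 1/316*(-293))*(-45765 + 38492) = (34019 + 293/316)*(-7273) = (10750297/316)*(-7273) = -78186910081/316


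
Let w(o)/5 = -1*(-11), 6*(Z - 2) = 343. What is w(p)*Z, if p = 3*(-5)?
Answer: 19525/6 ≈ 3254.2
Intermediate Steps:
Z = 355/6 (Z = 2 + (⅙)*343 = 2 + 343/6 = 355/6 ≈ 59.167)
p = -15
w(o) = 55 (w(o) = 5*(-1*(-11)) = 5*11 = 55)
w(p)*Z = 55*(355/6) = 19525/6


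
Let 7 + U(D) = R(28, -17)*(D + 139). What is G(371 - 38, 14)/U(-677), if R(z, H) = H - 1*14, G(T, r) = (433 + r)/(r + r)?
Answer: 149/155596 ≈ 0.00095761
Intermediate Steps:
G(T, r) = (433 + r)/(2*r) (G(T, r) = (433 + r)/((2*r)) = (433 + r)*(1/(2*r)) = (433 + r)/(2*r))
R(z, H) = -14 + H (R(z, H) = H - 14 = -14 + H)
U(D) = -4316 - 31*D (U(D) = -7 + (-14 - 17)*(D + 139) = -7 - 31*(139 + D) = -7 + (-4309 - 31*D) = -4316 - 31*D)
G(371 - 38, 14)/U(-677) = ((½)*(433 + 14)/14)/(-4316 - 31*(-677)) = ((½)*(1/14)*447)/(-4316 + 20987) = (447/28)/16671 = (447/28)*(1/16671) = 149/155596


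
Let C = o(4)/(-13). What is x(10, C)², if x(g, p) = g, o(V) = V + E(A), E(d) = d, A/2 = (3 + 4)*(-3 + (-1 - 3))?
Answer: 100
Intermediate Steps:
A = -98 (A = 2*((3 + 4)*(-3 + (-1 - 3))) = 2*(7*(-3 - 4)) = 2*(7*(-7)) = 2*(-49) = -98)
o(V) = -98 + V (o(V) = V - 98 = -98 + V)
C = 94/13 (C = (-98 + 4)/(-13) = -94*(-1/13) = 94/13 ≈ 7.2308)
x(10, C)² = 10² = 100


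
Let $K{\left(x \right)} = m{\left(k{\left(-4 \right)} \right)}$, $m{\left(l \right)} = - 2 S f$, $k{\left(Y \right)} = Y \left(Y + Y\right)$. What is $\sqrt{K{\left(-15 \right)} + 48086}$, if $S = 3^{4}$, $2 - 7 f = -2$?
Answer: $\frac{\sqrt{2351678}}{7} \approx 219.07$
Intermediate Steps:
$k{\left(Y \right)} = 2 Y^{2}$ ($k{\left(Y \right)} = Y 2 Y = 2 Y^{2}$)
$f = \frac{4}{7}$ ($f = \frac{2}{7} - - \frac{2}{7} = \frac{2}{7} + \frac{2}{7} = \frac{4}{7} \approx 0.57143$)
$S = 81$
$m{\left(l \right)} = - \frac{648}{7}$ ($m{\left(l \right)} = \left(-2\right) 81 \cdot \frac{4}{7} = \left(-162\right) \frac{4}{7} = - \frac{648}{7}$)
$K{\left(x \right)} = - \frac{648}{7}$
$\sqrt{K{\left(-15 \right)} + 48086} = \sqrt{- \frac{648}{7} + 48086} = \sqrt{\frac{335954}{7}} = \frac{\sqrt{2351678}}{7}$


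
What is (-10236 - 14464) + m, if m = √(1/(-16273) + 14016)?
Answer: -24700 + √3711584358191/16273 ≈ -24582.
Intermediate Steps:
m = √3711584358191/16273 (m = √(-1/16273 + 14016) = √(228082367/16273) = √3711584358191/16273 ≈ 118.39)
(-10236 - 14464) + m = (-10236 - 14464) + √3711584358191/16273 = -24700 + √3711584358191/16273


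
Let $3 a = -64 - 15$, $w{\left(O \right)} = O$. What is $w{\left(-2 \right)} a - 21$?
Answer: $\frac{95}{3} \approx 31.667$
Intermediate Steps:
$a = - \frac{79}{3}$ ($a = \frac{-64 - 15}{3} = \frac{1}{3} \left(-79\right) = - \frac{79}{3} \approx -26.333$)
$w{\left(-2 \right)} a - 21 = \left(-2\right) \left(- \frac{79}{3}\right) - 21 = \frac{158}{3} - 21 = \frac{95}{3}$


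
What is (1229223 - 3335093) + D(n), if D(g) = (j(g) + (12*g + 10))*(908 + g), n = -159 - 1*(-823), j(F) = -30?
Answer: 10388386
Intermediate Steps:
n = 664 (n = -159 + 823 = 664)
D(g) = (-20 + 12*g)*(908 + g) (D(g) = (-30 + (12*g + 10))*(908 + g) = (-30 + (10 + 12*g))*(908 + g) = (-20 + 12*g)*(908 + g))
(1229223 - 3335093) + D(n) = (1229223 - 3335093) + (-18160 + 12*664**2 + 10876*664) = -2105870 + (-18160 + 12*440896 + 7221664) = -2105870 + (-18160 + 5290752 + 7221664) = -2105870 + 12494256 = 10388386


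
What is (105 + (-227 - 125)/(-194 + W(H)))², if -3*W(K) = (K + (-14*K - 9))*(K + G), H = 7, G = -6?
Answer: 667343889/58081 ≈ 11490.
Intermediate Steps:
W(K) = -(-9 - 13*K)*(-6 + K)/3 (W(K) = -(K + (-14*K - 9))*(K - 6)/3 = -(K + (-9 - 14*K))*(-6 + K)/3 = -(-9 - 13*K)*(-6 + K)/3)
(105 + (-227 - 125)/(-194 + W(H)))² = (105 + (-227 - 125)/(-194 + (-18 - 23*7 + (13/3)*7²)))² = (105 - 352/(-194 + (-18 - 161 + (13/3)*49)))² = (105 - 352/(-194 + (-18 - 161 + 637/3)))² = (105 - 352/(-194 + 100/3))² = (105 - 352/(-482/3))² = (105 - 352*(-3/482))² = (105 + 528/241)² = (25833/241)² = 667343889/58081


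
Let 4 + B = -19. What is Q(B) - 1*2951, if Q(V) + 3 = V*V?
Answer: -2425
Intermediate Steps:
B = -23 (B = -4 - 19 = -23)
Q(V) = -3 + V² (Q(V) = -3 + V*V = -3 + V²)
Q(B) - 1*2951 = (-3 + (-23)²) - 1*2951 = (-3 + 529) - 2951 = 526 - 2951 = -2425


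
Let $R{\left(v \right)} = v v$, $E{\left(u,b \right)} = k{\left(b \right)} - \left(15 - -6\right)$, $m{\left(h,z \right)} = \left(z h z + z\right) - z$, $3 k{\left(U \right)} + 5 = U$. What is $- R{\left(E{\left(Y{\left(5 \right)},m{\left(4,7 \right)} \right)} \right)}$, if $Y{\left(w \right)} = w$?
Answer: $- \frac{16384}{9} \approx -1820.4$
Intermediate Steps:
$k{\left(U \right)} = - \frac{5}{3} + \frac{U}{3}$
$m{\left(h,z \right)} = h z^{2}$ ($m{\left(h,z \right)} = \left(h z z + z\right) - z = \left(h z^{2} + z\right) - z = \left(z + h z^{2}\right) - z = h z^{2}$)
$E{\left(u,b \right)} = - \frac{68}{3} + \frac{b}{3}$ ($E{\left(u,b \right)} = \left(- \frac{5}{3} + \frac{b}{3}\right) - \left(15 - -6\right) = \left(- \frac{5}{3} + \frac{b}{3}\right) - \left(15 + 6\right) = \left(- \frac{5}{3} + \frac{b}{3}\right) - 21 = - \frac{68}{3} + \frac{b}{3}$)
$R{\left(v \right)} = v^{2}$
$- R{\left(E{\left(Y{\left(5 \right)},m{\left(4,7 \right)} \right)} \right)} = - \left(- \frac{68}{3} + \frac{4 \cdot 7^{2}}{3}\right)^{2} = - \left(- \frac{68}{3} + \frac{4 \cdot 49}{3}\right)^{2} = - \left(- \frac{68}{3} + \frac{1}{3} \cdot 196\right)^{2} = - \left(- \frac{68}{3} + \frac{196}{3}\right)^{2} = - \left(\frac{128}{3}\right)^{2} = \left(-1\right) \frac{16384}{9} = - \frac{16384}{9}$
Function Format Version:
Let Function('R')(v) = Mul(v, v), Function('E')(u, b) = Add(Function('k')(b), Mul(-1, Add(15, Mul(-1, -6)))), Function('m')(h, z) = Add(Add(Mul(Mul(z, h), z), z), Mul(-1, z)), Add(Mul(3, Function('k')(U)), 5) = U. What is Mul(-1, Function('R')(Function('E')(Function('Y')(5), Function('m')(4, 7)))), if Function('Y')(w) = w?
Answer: Rational(-16384, 9) ≈ -1820.4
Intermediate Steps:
Function('k')(U) = Add(Rational(-5, 3), Mul(Rational(1, 3), U))
Function('m')(h, z) = Mul(h, Pow(z, 2)) (Function('m')(h, z) = Add(Add(Mul(Mul(h, z), z), z), Mul(-1, z)) = Add(Add(Mul(h, Pow(z, 2)), z), Mul(-1, z)) = Add(Add(z, Mul(h, Pow(z, 2))), Mul(-1, z)) = Mul(h, Pow(z, 2)))
Function('E')(u, b) = Add(Rational(-68, 3), Mul(Rational(1, 3), b)) (Function('E')(u, b) = Add(Add(Rational(-5, 3), Mul(Rational(1, 3), b)), Mul(-1, Add(15, Mul(-1, -6)))) = Add(Add(Rational(-5, 3), Mul(Rational(1, 3), b)), Mul(-1, Add(15, 6))) = Add(Add(Rational(-5, 3), Mul(Rational(1, 3), b)), Mul(-1, 21)) = Add(Add(Rational(-5, 3), Mul(Rational(1, 3), b)), -21) = Add(Rational(-68, 3), Mul(Rational(1, 3), b)))
Function('R')(v) = Pow(v, 2)
Mul(-1, Function('R')(Function('E')(Function('Y')(5), Function('m')(4, 7)))) = Mul(-1, Pow(Add(Rational(-68, 3), Mul(Rational(1, 3), Mul(4, Pow(7, 2)))), 2)) = Mul(-1, Pow(Add(Rational(-68, 3), Mul(Rational(1, 3), Mul(4, 49))), 2)) = Mul(-1, Pow(Add(Rational(-68, 3), Mul(Rational(1, 3), 196)), 2)) = Mul(-1, Pow(Add(Rational(-68, 3), Rational(196, 3)), 2)) = Mul(-1, Pow(Rational(128, 3), 2)) = Mul(-1, Rational(16384, 9)) = Rational(-16384, 9)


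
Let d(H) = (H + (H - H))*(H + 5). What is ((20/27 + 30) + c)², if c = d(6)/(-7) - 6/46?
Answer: 8478173929/18896409 ≈ 448.67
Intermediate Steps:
d(H) = H*(5 + H) (d(H) = (H + 0)*(5 + H) = H*(5 + H))
c = -1539/161 (c = (6*(5 + 6))/(-7) - 6/46 = (6*11)*(-⅐) - 6*1/46 = 66*(-⅐) - 3/23 = -66/7 - 3/23 = -1539/161 ≈ -9.5590)
((20/27 + 30) + c)² = ((20/27 + 30) - 1539/161)² = (830/27 - 1539/161)² = (92077/4347)² = 8478173929/18896409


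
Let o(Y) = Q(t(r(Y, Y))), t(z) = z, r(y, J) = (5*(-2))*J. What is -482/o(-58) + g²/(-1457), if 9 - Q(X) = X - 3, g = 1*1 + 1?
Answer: 350001/413788 ≈ 0.84585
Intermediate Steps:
r(y, J) = -10*J
g = 2 (g = 1 + 1 = 2)
Q(X) = 12 - X (Q(X) = 9 - (X - 3) = 9 - (-3 + X) = 9 + (3 - X) = 12 - X)
o(Y) = 12 + 10*Y (o(Y) = 12 - (-10)*Y = 12 + 10*Y)
-482/o(-58) + g²/(-1457) = -482/(12 + 10*(-58)) + 2²/(-1457) = -482/(12 - 580) + 4*(-1/1457) = -482/(-568) - 4/1457 = -482*(-1/568) - 4/1457 = 241/284 - 4/1457 = 350001/413788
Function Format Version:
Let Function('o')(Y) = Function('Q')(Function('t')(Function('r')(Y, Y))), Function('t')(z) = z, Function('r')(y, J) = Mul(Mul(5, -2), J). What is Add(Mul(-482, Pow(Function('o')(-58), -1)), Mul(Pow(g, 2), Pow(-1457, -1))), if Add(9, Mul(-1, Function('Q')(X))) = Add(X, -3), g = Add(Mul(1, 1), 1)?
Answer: Rational(350001, 413788) ≈ 0.84585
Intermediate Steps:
Function('r')(y, J) = Mul(-10, J)
g = 2 (g = Add(1, 1) = 2)
Function('Q')(X) = Add(12, Mul(-1, X)) (Function('Q')(X) = Add(9, Mul(-1, Add(X, -3))) = Add(9, Mul(-1, Add(-3, X))) = Add(9, Add(3, Mul(-1, X))) = Add(12, Mul(-1, X)))
Function('o')(Y) = Add(12, Mul(10, Y)) (Function('o')(Y) = Add(12, Mul(-1, Mul(-10, Y))) = Add(12, Mul(10, Y)))
Add(Mul(-482, Pow(Function('o')(-58), -1)), Mul(Pow(g, 2), Pow(-1457, -1))) = Add(Mul(-482, Pow(Add(12, Mul(10, -58)), -1)), Mul(Pow(2, 2), Pow(-1457, -1))) = Add(Mul(-482, Pow(Add(12, -580), -1)), Mul(4, Rational(-1, 1457))) = Add(Mul(-482, Pow(-568, -1)), Rational(-4, 1457)) = Add(Mul(-482, Rational(-1, 568)), Rational(-4, 1457)) = Add(Rational(241, 284), Rational(-4, 1457)) = Rational(350001, 413788)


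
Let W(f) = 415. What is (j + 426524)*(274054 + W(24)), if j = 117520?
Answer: 149323212636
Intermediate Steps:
(j + 426524)*(274054 + W(24)) = (117520 + 426524)*(274054 + 415) = 544044*274469 = 149323212636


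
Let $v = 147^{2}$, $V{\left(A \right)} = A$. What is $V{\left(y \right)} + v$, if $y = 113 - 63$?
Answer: $21659$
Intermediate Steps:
$y = 50$
$v = 21609$
$V{\left(y \right)} + v = 50 + 21609 = 21659$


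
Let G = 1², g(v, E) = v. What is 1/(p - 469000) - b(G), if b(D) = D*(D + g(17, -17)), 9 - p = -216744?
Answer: -4540447/252247 ≈ -18.000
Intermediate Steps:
p = 216753 (p = 9 - 1*(-216744) = 9 + 216744 = 216753)
G = 1
b(D) = D*(17 + D) (b(D) = D*(D + 17) = D*(17 + D))
1/(p - 469000) - b(G) = 1/(216753 - 469000) - (17 + 1) = 1/(-252247) - 18 = -1/252247 - 1*18 = -1/252247 - 18 = -4540447/252247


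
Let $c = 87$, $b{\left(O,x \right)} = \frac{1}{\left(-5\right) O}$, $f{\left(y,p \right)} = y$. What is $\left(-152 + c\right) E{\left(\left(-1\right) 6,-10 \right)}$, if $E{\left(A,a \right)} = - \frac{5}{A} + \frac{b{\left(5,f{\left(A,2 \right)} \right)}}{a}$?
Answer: $- \frac{4082}{75} \approx -54.427$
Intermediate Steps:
$b{\left(O,x \right)} = - \frac{1}{5 O}$
$E{\left(A,a \right)} = - \frac{5}{A} - \frac{1}{25 a}$ ($E{\left(A,a \right)} = - \frac{5}{A} + \frac{\left(- \frac{1}{5}\right) \frac{1}{5}}{a} = - \frac{5}{A} - \frac{1}{25 a}$)
$\left(-152 + c\right) E{\left(\left(-1\right) 6,-10 \right)} = \left(-152 + 87\right) \left(- \frac{5}{\left(-1\right) 6} - \frac{1}{25 \left(-10\right)}\right) = - 65 \left(- \frac{5}{-6} - - \frac{1}{250}\right) = - 65 \left(\left(-5\right) \left(- \frac{1}{6}\right) + \frac{1}{250}\right) = - 65 \left(\frac{5}{6} + \frac{1}{250}\right) = \left(-65\right) \frac{314}{375} = - \frac{4082}{75}$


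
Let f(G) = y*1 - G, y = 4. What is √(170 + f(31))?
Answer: √143 ≈ 11.958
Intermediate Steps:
f(G) = 4 - G (f(G) = 4*1 - G = 4 - G)
√(170 + f(31)) = √(170 + (4 - 1*31)) = √(170 + (4 - 31)) = √(170 - 27) = √143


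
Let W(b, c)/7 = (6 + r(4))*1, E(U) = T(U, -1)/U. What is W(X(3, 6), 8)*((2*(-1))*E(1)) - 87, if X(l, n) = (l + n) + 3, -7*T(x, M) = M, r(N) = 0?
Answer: -99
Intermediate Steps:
T(x, M) = -M/7
X(l, n) = 3 + l + n
E(U) = 1/(7*U) (E(U) = (-1/7*(-1))/U = 1/(7*U))
W(b, c) = 42 (W(b, c) = 7*((6 + 0)*1) = 7*(6*1) = 7*6 = 42)
W(X(3, 6), 8)*((2*(-1))*E(1)) - 87 = 42*((2*(-1))*((1/7)/1)) - 87 = 42*(-2/7) - 87 = -12 - 87 = -99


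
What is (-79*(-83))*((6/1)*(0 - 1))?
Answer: -39342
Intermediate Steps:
(-79*(-83))*((6/1)*(0 - 1)) = 6557*((6*1)*(-1)) = 6557*(6*(-1)) = 6557*(-6) = -39342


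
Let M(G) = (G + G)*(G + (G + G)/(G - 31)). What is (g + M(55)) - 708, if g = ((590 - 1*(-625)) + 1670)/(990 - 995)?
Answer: 31615/6 ≈ 5269.2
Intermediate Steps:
M(G) = 2*G*(G + 2*G/(-31 + G)) (M(G) = (2*G)*(G + (2*G)/(-31 + G)) = (2*G)*(G + 2*G/(-31 + G)) = 2*G*(G + 2*G/(-31 + G)))
g = -577 (g = ((590 + 625) + 1670)/(-5) = (1215 + 1670)*(-⅕) = 2885*(-⅕) = -577)
(g + M(55)) - 708 = (-577 + 2*55²*(-29 + 55)/(-31 + 55)) - 708 = (-577 + 2*3025*26/24) - 708 = (-577 + 2*3025*(1/24)*26) - 708 = (-577 + 39325/6) - 708 = 35863/6 - 708 = 31615/6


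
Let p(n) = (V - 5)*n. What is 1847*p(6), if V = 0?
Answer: -55410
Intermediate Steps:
p(n) = -5*n (p(n) = (0 - 5)*n = -5*n)
1847*p(6) = 1847*(-5*6) = 1847*(-30) = -55410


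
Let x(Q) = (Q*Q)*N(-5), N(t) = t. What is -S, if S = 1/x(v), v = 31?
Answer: 1/4805 ≈ 0.00020812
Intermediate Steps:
x(Q) = -5*Q**2 (x(Q) = (Q*Q)*(-5) = Q**2*(-5) = -5*Q**2)
S = -1/4805 (S = 1/(-5*31**2) = 1/(-5*961) = 1/(-4805) = -1/4805 ≈ -0.00020812)
-S = -1*(-1/4805) = 1/4805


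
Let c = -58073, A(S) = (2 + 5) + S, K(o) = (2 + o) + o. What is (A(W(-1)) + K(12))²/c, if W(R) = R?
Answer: -1024/58073 ≈ -0.017633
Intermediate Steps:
K(o) = 2 + 2*o
A(S) = 7 + S
(A(W(-1)) + K(12))²/c = ((7 - 1) + (2 + 2*12))²/(-58073) = (6 + (2 + 24))²*(-1/58073) = (6 + 26)²*(-1/58073) = 32²*(-1/58073) = 1024*(-1/58073) = -1024/58073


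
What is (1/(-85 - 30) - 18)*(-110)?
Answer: 45562/23 ≈ 1981.0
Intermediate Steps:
(1/(-85 - 30) - 18)*(-110) = (1/(-115) - 18)*(-110) = (-1/115 - 18)*(-110) = -2071/115*(-110) = 45562/23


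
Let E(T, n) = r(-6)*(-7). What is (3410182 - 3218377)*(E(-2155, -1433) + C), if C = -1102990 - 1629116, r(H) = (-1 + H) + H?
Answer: -524014137075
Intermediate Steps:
r(H) = -1 + 2*H
E(T, n) = 91 (E(T, n) = (-1 + 2*(-6))*(-7) = (-1 - 12)*(-7) = -13*(-7) = 91)
C = -2732106
(3410182 - 3218377)*(E(-2155, -1433) + C) = (3410182 - 3218377)*(91 - 2732106) = 191805*(-2732015) = -524014137075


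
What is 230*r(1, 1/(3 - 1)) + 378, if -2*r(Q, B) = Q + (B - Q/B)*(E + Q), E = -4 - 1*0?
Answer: -509/2 ≈ -254.50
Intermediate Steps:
E = -4 (E = -4 + 0 = -4)
r(Q, B) = -Q/2 - (-4 + Q)*(B - Q/B)/2 (r(Q, B) = -(Q + (B - Q/B)*(-4 + Q))/2 = -(Q + (-4 + Q)*(B - Q/B))/2 = -Q/2 - (-4 + Q)*(B - Q/B)/2)
230*r(1, 1/(3 - 1)) + 378 = 230*((1**2 - 4*1 - (1 - 4/(3 - 1) + 1/(3 - 1))/(3 - 1))/(2*(1/(3 - 1)))) + 378 = 230*((1 - 4 - 1*(1 - 4/2 + 1/2)/2)/(2*(1/2))) + 378 = 230*((1 - 4 - 1*1/2*(1 - 4*1/2 + (1/2)*1))/(2*(1/2))) + 378 = 230*((1/2)*2*(1 - 4 - 1*1/2*(1 - 2 + 1/2))) + 378 = 230*((1/2)*2*(1 - 4 - 1*1/2*(-1/2))) + 378 = 230*((1/2)*2*(1 - 4 + 1/4)) + 378 = 230*((1/2)*2*(-11/4)) + 378 = 230*(-11/4) + 378 = -1265/2 + 378 = -509/2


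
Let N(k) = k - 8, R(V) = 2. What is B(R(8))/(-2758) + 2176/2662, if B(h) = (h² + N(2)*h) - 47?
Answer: 3073909/3670898 ≈ 0.83737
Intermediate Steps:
N(k) = -8 + k
B(h) = -47 + h² - 6*h (B(h) = (h² + (-8 + 2)*h) - 47 = (h² - 6*h) - 47 = -47 + h² - 6*h)
B(R(8))/(-2758) + 2176/2662 = (-47 + 2² - 6*2)/(-2758) + 2176/2662 = (-47 + 4 - 12)*(-1/2758) + 2176*(1/2662) = -55*(-1/2758) + 1088/1331 = 55/2758 + 1088/1331 = 3073909/3670898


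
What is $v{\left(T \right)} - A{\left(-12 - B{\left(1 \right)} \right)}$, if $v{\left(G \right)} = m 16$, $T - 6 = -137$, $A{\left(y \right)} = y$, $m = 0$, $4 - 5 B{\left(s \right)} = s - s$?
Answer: $\frac{64}{5} \approx 12.8$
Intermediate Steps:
$B{\left(s \right)} = \frac{4}{5}$ ($B{\left(s \right)} = \frac{4}{5} - \frac{s - s}{5} = \frac{4}{5} - 0 = \frac{4}{5} + 0 = \frac{4}{5}$)
$T = -131$ ($T = 6 - 137 = -131$)
$v{\left(G \right)} = 0$ ($v{\left(G \right)} = 0 \cdot 16 = 0$)
$v{\left(T \right)} - A{\left(-12 - B{\left(1 \right)} \right)} = 0 - \left(-12 - \frac{4}{5}\right) = 0 - - \frac{64}{5} = 0 + \frac{64}{5} = \frac{64}{5}$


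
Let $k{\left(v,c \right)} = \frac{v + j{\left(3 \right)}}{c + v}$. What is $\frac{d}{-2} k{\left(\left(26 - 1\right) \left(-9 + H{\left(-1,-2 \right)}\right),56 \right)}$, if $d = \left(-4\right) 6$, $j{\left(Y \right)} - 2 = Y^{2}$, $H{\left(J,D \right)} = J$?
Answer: $\frac{1434}{97} \approx 14.784$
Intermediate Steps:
$j{\left(Y \right)} = 2 + Y^{2}$
$k{\left(v,c \right)} = \frac{11 + v}{c + v}$ ($k{\left(v,c \right)} = \frac{v + \left(2 + 3^{2}\right)}{c + v} = \frac{v + \left(2 + 9\right)}{c + v} = \frac{v + 11}{c + v} = \frac{11 + v}{c + v}$)
$d = -24$
$\frac{d}{-2} k{\left(\left(26 - 1\right) \left(-9 + H{\left(-1,-2 \right)}\right),56 \right)} = - \frac{24}{-2} \frac{11 + \left(26 - 1\right) \left(-9 - 1\right)}{56 + \left(26 - 1\right) \left(-9 - 1\right)} = \left(-24\right) \left(- \frac{1}{2}\right) \frac{11 + 25 \left(-10\right)}{56 + 25 \left(-10\right)} = 12 \frac{11 - 250}{56 - 250} = 12 \frac{1}{-194} \left(-239\right) = 12 \left(\left(- \frac{1}{194}\right) \left(-239\right)\right) = 12 \cdot \frac{239}{194} = \frac{1434}{97}$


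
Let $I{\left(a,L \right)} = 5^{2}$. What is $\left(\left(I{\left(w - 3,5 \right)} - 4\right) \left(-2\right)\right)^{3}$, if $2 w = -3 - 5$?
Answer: $-74088$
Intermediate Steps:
$w = -4$ ($w = \frac{-3 - 5}{2} = \frac{1}{2} \left(-8\right) = -4$)
$I{\left(a,L \right)} = 25$
$\left(\left(I{\left(w - 3,5 \right)} - 4\right) \left(-2\right)\right)^{3} = \left(\left(25 - 4\right) \left(-2\right)\right)^{3} = \left(21 \left(-2\right)\right)^{3} = \left(-42\right)^{3} = -74088$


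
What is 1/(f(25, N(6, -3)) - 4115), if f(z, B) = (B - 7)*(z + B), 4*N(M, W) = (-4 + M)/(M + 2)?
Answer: -256/1097951 ≈ -0.00023316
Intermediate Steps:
N(M, W) = (-4 + M)/(4*(2 + M)) (N(M, W) = ((-4 + M)/(M + 2))/4 = ((-4 + M)/(2 + M))/4 = (-4 + M)/(4*(2 + M)))
f(z, B) = (-7 + B)*(B + z)
1/(f(25, N(6, -3)) - 4115) = 1/((((-4 + 6)/(4*(2 + 6)))² - 7*(-4 + 6)/(4*(2 + 6)) - 7*25 + ((-4 + 6)/(4*(2 + 6)))*25) - 4115) = 1/((((¼)*2/8)² - 7*2/(4*8) - 175 + ((¼)*2/8)*25) - 4115) = 1/((((¼)*(⅛)*2)² - 7*2/(4*8) - 175 + ((¼)*(⅛)*2)*25) - 4115) = 1/(((1/16)² - 7*1/16 - 175 + (1/16)*25) - 4115) = 1/((1/256 - 7/16 - 175 + 25/16) - 4115) = 1/(-44511/256 - 4115) = 1/(-1097951/256) = -256/1097951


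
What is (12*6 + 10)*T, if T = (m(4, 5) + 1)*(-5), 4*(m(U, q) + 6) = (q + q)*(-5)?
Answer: 7175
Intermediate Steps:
m(U, q) = -6 - 5*q/2 (m(U, q) = -6 + ((q + q)*(-5))/4 = -6 + ((2*q)*(-5))/4 = -6 + (-10*q)/4 = -6 - 5*q/2)
T = 175/2 (T = ((-6 - 5/2*5) + 1)*(-5) = ((-6 - 25/2) + 1)*(-5) = (-37/2 + 1)*(-5) = -35/2*(-5) = 175/2 ≈ 87.500)
(12*6 + 10)*T = (12*6 + 10)*(175/2) = (72 + 10)*(175/2) = 82*(175/2) = 7175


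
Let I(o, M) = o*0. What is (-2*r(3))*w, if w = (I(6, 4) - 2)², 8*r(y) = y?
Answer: -3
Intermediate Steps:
I(o, M) = 0
r(y) = y/8
w = 4 (w = (0 - 2)² = (-2)² = 4)
(-2*r(3))*w = -3/4*4 = -2*3/8*4 = -¾*4 = -3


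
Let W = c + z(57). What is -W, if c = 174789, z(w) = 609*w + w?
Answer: -209559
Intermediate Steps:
z(w) = 610*w
W = 209559 (W = 174789 + 610*57 = 174789 + 34770 = 209559)
-W = -1*209559 = -209559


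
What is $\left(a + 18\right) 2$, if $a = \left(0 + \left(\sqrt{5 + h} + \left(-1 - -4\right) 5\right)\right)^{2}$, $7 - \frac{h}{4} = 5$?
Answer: $512 + 60 \sqrt{13} \approx 728.33$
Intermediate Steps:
$h = 8$ ($h = 28 - 20 = 8$)
$a = \left(15 + \sqrt{13}\right)^{2}$ ($a = \left(0 + \left(\sqrt{5 + 8} + \left(-1 - -4\right) 5\right)\right)^{2} = \left(0 + \left(\sqrt{13} + \left(-1 + 4\right) 5\right)\right)^{2} = \left(0 + \left(\sqrt{13} + 3 \cdot 5\right)\right)^{2} = \left(0 + \left(\sqrt{13} + 15\right)\right)^{2} = \left(0 + \left(15 + \sqrt{13}\right)\right)^{2} = \left(15 + \sqrt{13}\right)^{2} \approx 346.17$)
$\left(a + 18\right) 2 = \left(\left(15 + \sqrt{13}\right)^{2} + 18\right) 2 = \left(18 + \left(15 + \sqrt{13}\right)^{2}\right) 2 = 36 + 2 \left(15 + \sqrt{13}\right)^{2}$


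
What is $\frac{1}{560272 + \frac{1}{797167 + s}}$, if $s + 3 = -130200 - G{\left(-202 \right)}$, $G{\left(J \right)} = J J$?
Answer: $\frac{626160}{350819915521} \approx 1.7848 \cdot 10^{-6}$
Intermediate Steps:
$G{\left(J \right)} = J^{2}$
$s = -171007$ ($s = -3 - 171004 = -171007$)
$\frac{1}{560272 + \frac{1}{797167 + s}} = \frac{1}{560272 + \frac{1}{797167 - 171007}} = \frac{1}{560272 + \frac{1}{626160}} = \frac{1}{\frac{350819915521}{626160}} = \frac{626160}{350819915521}$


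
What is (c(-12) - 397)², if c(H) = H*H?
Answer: 64009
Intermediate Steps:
c(H) = H²
(c(-12) - 397)² = ((-12)² - 397)² = (144 - 397)² = (-253)² = 64009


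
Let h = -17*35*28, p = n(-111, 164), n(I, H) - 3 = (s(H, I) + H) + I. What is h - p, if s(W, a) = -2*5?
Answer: -16706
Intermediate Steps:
s(W, a) = -10
n(I, H) = -7 + H + I (n(I, H) = 3 + ((-10 + H) + I) = 3 + (-10 + H + I) = -7 + H + I)
p = 46 (p = -7 + 164 - 111 = 46)
h = -16660 (h = -595*28 = -16660)
h - p = -16660 - 1*46 = -16660 - 46 = -16706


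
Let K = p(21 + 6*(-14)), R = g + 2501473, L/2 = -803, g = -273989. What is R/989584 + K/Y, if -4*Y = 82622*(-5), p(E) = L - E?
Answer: 114261025349/51100880780 ≈ 2.2360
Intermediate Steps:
L = -1606 (L = 2*(-803) = -1606)
R = 2227484 (R = -273989 + 2501473 = 2227484)
p(E) = -1606 - E
Y = 206555/2 (Y = -41311*(-5)/2 = -¼*(-413110) = 206555/2 ≈ 1.0328e+5)
K = -1543 (K = -1606 - (21 + 6*(-14)) = -1606 - (21 - 84) = -1606 - 1*(-63) = -1606 + 63 = -1543)
R/989584 + K/Y = 2227484/989584 - 1543/206555/2 = 2227484*(1/989584) - 1543*2/206555 = 556871/247396 - 3086/206555 = 114261025349/51100880780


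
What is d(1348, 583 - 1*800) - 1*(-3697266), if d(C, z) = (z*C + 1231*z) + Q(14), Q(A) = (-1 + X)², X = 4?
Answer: 3137632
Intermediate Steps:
Q(A) = 9 (Q(A) = (-1 + 4)² = 3² = 9)
d(C, z) = 9 + 1231*z + C*z (d(C, z) = (z*C + 1231*z) + 9 = (C*z + 1231*z) + 9 = (1231*z + C*z) + 9 = 9 + 1231*z + C*z)
d(1348, 583 - 1*800) - 1*(-3697266) = (9 + 1231*(583 - 1*800) + 1348*(583 - 1*800)) - 1*(-3697266) = (9 + 1231*(583 - 800) + 1348*(583 - 800)) + 3697266 = (9 + 1231*(-217) + 1348*(-217)) + 3697266 = (9 - 267127 - 292516) + 3697266 = -559634 + 3697266 = 3137632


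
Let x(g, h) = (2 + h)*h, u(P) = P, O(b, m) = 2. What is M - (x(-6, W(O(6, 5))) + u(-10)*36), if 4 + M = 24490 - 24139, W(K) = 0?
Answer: 707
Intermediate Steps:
M = 347 (M = -4 + (24490 - 24139) = -4 + 351 = 347)
x(g, h) = h*(2 + h)
M - (x(-6, W(O(6, 5))) + u(-10)*36) = 347 - (0*(2 + 0) - 10*36) = 347 - (0*2 - 360) = 347 - (0 - 360) = 347 - 1*(-360) = 347 + 360 = 707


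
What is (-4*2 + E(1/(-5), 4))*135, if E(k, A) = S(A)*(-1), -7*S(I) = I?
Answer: -7020/7 ≈ -1002.9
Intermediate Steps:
S(I) = -I/7
E(k, A) = A/7 (E(k, A) = -A/7*(-1) = A/7)
(-4*2 + E(1/(-5), 4))*135 = (-4*2 + (⅐)*4)*135 = (-8 + 4/7)*135 = -52/7*135 = -7020/7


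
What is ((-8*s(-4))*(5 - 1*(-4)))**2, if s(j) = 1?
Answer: 5184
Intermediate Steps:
((-8*s(-4))*(5 - 1*(-4)))**2 = ((-8*1)*(5 - 1*(-4)))**2 = (-8*(5 + 4))**2 = (-8*9)**2 = (-72)**2 = 5184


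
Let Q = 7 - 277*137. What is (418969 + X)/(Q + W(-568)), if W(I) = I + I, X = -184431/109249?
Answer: -22885879925/2134616211 ≈ -10.721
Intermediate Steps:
X = -184431/109249 (X = -184431*1/109249 = -184431/109249 ≈ -1.6882)
W(I) = 2*I
Q = -37942 (Q = 7 - 37949 = -37942)
(418969 + X)/(Q + W(-568)) = (418969 - 184431/109249)/(-37942 + 2*(-568)) = 45771759850/(109249*(-37942 - 1136)) = (45771759850/109249)/(-39078) = (45771759850/109249)*(-1/39078) = -22885879925/2134616211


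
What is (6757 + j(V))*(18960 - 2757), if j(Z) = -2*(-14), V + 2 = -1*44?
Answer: 109937355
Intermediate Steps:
V = -46 (V = -2 - 1*44 = -2 - 44 = -46)
j(Z) = 28
(6757 + j(V))*(18960 - 2757) = (6757 + 28)*(18960 - 2757) = 6785*16203 = 109937355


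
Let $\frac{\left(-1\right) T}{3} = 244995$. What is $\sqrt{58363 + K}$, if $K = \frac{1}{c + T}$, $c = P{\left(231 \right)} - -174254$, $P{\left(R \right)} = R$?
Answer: $\frac{\sqrt{183353346701895}}{56050} \approx 241.58$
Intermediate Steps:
$T = -734985$ ($T = \left(-3\right) 244995 = -734985$)
$c = 174485$ ($c = 231 - -174254 = 231 + 174254 = 174485$)
$K = - \frac{1}{560500}$ ($K = \frac{1}{174485 - 734985} = \frac{1}{-560500} = - \frac{1}{560500} \approx -1.7841 \cdot 10^{-6}$)
$\sqrt{58363 + K} = \sqrt{58363 - \frac{1}{560500}} = \sqrt{\frac{32712461499}{560500}} = \frac{\sqrt{183353346701895}}{56050}$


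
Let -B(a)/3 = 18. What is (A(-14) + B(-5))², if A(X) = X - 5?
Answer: 5329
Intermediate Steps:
B(a) = -54 (B(a) = -3*18 = -54)
A(X) = -5 + X
(A(-14) + B(-5))² = ((-5 - 14) - 54)² = (-19 - 54)² = (-73)² = 5329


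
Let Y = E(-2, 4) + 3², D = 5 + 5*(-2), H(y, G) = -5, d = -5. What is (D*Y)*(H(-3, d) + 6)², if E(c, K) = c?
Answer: -35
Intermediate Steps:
D = -5 (D = 5 - 10 = -5)
Y = 7 (Y = -2 + 3² = -2 + 9 = 7)
(D*Y)*(H(-3, d) + 6)² = (-5*7)*(-5 + 6)² = -35*1² = -35*1 = -35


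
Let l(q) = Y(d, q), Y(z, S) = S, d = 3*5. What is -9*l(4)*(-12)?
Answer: 432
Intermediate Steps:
d = 15
l(q) = q
-9*l(4)*(-12) = -9*4*(-12) = -36*(-12) = 432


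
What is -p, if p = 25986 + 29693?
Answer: -55679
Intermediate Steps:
p = 55679
-p = -1*55679 = -55679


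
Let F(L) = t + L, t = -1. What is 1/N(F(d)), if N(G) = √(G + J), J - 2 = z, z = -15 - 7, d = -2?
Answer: -I*√23/23 ≈ -0.20851*I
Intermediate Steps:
z = -22
J = -20 (J = 2 - 22 = -20)
F(L) = -1 + L
N(G) = √(-20 + G) (N(G) = √(G - 20) = √(-20 + G))
1/N(F(d)) = 1/(√(-20 + (-1 - 2))) = 1/(√(-20 - 3)) = 1/(√(-23)) = 1/(I*√23) = -I*√23/23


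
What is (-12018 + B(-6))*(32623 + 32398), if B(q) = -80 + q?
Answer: -787014184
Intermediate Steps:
(-12018 + B(-6))*(32623 + 32398) = (-12018 + (-80 - 6))*(32623 + 32398) = (-12018 - 86)*65021 = -12104*65021 = -787014184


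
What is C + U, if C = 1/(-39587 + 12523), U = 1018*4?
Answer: 110204607/27064 ≈ 4072.0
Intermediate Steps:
U = 4072
C = -1/27064 (C = 1/(-27064) = -1/27064 ≈ -3.6949e-5)
C + U = -1/27064 + 4072 = 110204607/27064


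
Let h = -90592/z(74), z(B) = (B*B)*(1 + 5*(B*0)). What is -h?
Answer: 22648/1369 ≈ 16.543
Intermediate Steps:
z(B) = B² (z(B) = B²*(1 + 5*0) = B²*(1 + 0) = B²*1 = B²)
h = -22648/1369 (h = -90592/(74²) = -90592/5476 = -90592*1/5476 = -22648/1369 ≈ -16.543)
-h = -1*(-22648/1369) = 22648/1369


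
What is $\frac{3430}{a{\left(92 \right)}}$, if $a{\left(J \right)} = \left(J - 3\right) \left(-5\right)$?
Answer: $- \frac{686}{89} \approx -7.7079$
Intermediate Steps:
$a{\left(J \right)} = 15 - 5 J$ ($a{\left(J \right)} = \left(-3 + J\right) \left(-5\right) = 15 - 5 J$)
$\frac{3430}{a{\left(92 \right)}} = \frac{3430}{15 - 460} = \frac{3430}{-445} = 3430 \left(- \frac{1}{445}\right) = - \frac{686}{89}$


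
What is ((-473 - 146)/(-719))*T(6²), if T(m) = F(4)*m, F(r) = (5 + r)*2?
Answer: 401112/719 ≈ 557.88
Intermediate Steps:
F(r) = 10 + 2*r
T(m) = 18*m (T(m) = (10 + 2*4)*m = (10 + 8)*m = 18*m)
((-473 - 146)/(-719))*T(6²) = ((-473 - 146)/(-719))*(18*6²) = (-619*(-1/719))*(18*36) = (619/719)*648 = 401112/719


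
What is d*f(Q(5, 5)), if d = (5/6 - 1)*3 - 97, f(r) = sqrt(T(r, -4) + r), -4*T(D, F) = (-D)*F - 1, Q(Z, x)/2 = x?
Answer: -195/4 ≈ -48.750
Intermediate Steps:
Q(Z, x) = 2*x
T(D, F) = 1/4 + D*F/4 (T(D, F) = -((-D)*F - 1)/4 = -(-D*F - 1)/4 = -(-1 - D*F)/4 = 1/4 + D*F/4)
f(r) = 1/2 (f(r) = sqrt((1/4 + (1/4)*r*(-4)) + r) = sqrt((1/4 - r) + r) = sqrt(1/4) = 1/2)
d = -195/2 (d = (5*(1/6) - 1)*3 - 97 = (5/6 - 1)*3 - 97 = -1/6*3 - 97 = -1/2 - 97 = -195/2 ≈ -97.500)
d*f(Q(5, 5)) = -195/2*1/2 = -195/4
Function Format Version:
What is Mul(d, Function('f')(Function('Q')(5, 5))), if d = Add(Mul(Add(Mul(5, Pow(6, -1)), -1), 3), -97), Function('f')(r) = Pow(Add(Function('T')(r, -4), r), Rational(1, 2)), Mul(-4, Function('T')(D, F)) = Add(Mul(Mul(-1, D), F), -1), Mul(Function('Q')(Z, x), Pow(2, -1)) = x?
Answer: Rational(-195, 4) ≈ -48.750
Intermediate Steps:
Function('Q')(Z, x) = Mul(2, x)
Function('T')(D, F) = Add(Rational(1, 4), Mul(Rational(1, 4), D, F)) (Function('T')(D, F) = Mul(Rational(-1, 4), Add(Mul(Mul(-1, D), F), -1)) = Mul(Rational(-1, 4), Add(Mul(-1, D, F), -1)) = Mul(Rational(-1, 4), Add(-1, Mul(-1, D, F))) = Add(Rational(1, 4), Mul(Rational(1, 4), D, F)))
Function('f')(r) = Rational(1, 2) (Function('f')(r) = Pow(Add(Add(Rational(1, 4), Mul(Rational(1, 4), r, -4)), r), Rational(1, 2)) = Pow(Add(Add(Rational(1, 4), Mul(-1, r)), r), Rational(1, 2)) = Pow(Rational(1, 4), Rational(1, 2)) = Rational(1, 2))
d = Rational(-195, 2) (d = Add(Mul(Add(Mul(5, Rational(1, 6)), -1), 3), -97) = Add(Mul(Add(Rational(5, 6), -1), 3), -97) = Add(Mul(Rational(-1, 6), 3), -97) = Add(Rational(-1, 2), -97) = Rational(-195, 2) ≈ -97.500)
Mul(d, Function('f')(Function('Q')(5, 5))) = Mul(Rational(-195, 2), Rational(1, 2)) = Rational(-195, 4)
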